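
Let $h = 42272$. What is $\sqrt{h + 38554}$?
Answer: $\sqrt{80826} \approx 284.3$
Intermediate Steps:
$\sqrt{h + 38554} = \sqrt{42272 + 38554} = \sqrt{80826}$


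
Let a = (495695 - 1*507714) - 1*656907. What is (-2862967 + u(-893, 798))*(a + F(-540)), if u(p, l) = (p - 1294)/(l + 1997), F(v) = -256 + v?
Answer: 5359112063243344/2795 ≈ 1.9174e+12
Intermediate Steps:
u(p, l) = (-1294 + p)/(1997 + l)
a = -668926 (a = (495695 - 507714) - 656907 = -12019 - 656907 = -668926)
(-2862967 + u(-893, 798))*(a + F(-540)) = (-2862967 + (-1294 - 893)/(1997 + 798))*(-668926 + (-256 - 540)) = (-2862967 - 2187/2795)*(-668926 - 796) = (-2862967 + (1/2795)*(-2187))*(-669722) = (-2862967 - 2187/2795)*(-669722) = -8001994952/2795*(-669722) = 5359112063243344/2795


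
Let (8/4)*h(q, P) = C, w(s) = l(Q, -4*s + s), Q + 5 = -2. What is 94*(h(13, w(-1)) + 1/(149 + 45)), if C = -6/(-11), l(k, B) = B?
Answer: 27871/1067 ≈ 26.121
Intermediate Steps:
Q = -7 (Q = -5 - 2 = -7)
w(s) = -3*s (w(s) = -4*s + s = -3*s)
C = 6/11 (C = -6*(-1/11) = 6/11 ≈ 0.54545)
h(q, P) = 3/11 (h(q, P) = (1/2)*(6/11) = 3/11)
94*(h(13, w(-1)) + 1/(149 + 45)) = 94*(3/11 + 1/(149 + 45)) = 94*(3/11 + 1/194) = 94*(593/2134) = 27871/1067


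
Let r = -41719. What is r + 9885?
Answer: -31834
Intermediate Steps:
r + 9885 = -41719 + 9885 = -31834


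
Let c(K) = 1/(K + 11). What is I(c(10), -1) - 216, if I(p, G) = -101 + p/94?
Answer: -625757/1974 ≈ -317.00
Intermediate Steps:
c(K) = 1/(11 + K)
I(p, G) = -101 + p/94 (I(p, G) = -101 + p*(1/94) = -101 + p/94)
I(c(10), -1) - 216 = (-101 + 1/(94*(11 + 10))) - 216 = (-101 + (1/94)/21) - 216 = (-101 + (1/94)*(1/21)) - 216 = (-101 + 1/1974) - 216 = -199373/1974 - 216 = -625757/1974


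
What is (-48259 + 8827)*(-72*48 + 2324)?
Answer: 44637024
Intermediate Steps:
(-48259 + 8827)*(-72*48 + 2324) = -39432*(-3456 + 2324) = -39432*(-1132) = 44637024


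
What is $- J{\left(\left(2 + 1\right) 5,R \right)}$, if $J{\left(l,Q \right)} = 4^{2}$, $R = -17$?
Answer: $-16$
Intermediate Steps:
$J{\left(l,Q \right)} = 16$
$- J{\left(\left(2 + 1\right) 5,R \right)} = \left(-1\right) 16 = -16$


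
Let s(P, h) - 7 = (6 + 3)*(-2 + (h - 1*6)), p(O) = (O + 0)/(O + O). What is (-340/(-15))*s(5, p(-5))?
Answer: -4114/3 ≈ -1371.3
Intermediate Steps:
p(O) = ½ (p(O) = O/((2*O)) = O*(1/(2*O)) = ½)
s(P, h) = -65 + 9*h (s(P, h) = 7 + (6 + 3)*(-2 + (h - 1*6)) = 7 + 9*(-2 + (h - 6)) = 7 + 9*(-2 + (-6 + h)) = 7 + 9*(-8 + h) = 7 + (-72 + 9*h) = -65 + 9*h)
(-340/(-15))*s(5, p(-5)) = (-340/(-15))*(-65 + 9*(½)) = (-340*(-1)/15)*(-65 + 9/2) = -20*(-17/15)*(-121/2) = (68/3)*(-121/2) = -4114/3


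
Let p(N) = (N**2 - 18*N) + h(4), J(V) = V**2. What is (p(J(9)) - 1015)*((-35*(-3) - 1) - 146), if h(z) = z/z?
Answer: -171738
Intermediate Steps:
h(z) = 1
p(N) = 1 + N**2 - 18*N (p(N) = (N**2 - 18*N) + 1 = 1 + N**2 - 18*N)
(p(J(9)) - 1015)*((-35*(-3) - 1) - 146) = ((1 + (9**2)**2 - 18*9**2) - 1015)*((-35*(-3) - 1) - 146) = ((1 + 81**2 - 18*81) - 1015)*((105 - 1) - 146) = ((1 + 6561 - 1458) - 1015)*(104 - 146) = (5104 - 1015)*(-42) = 4089*(-42) = -171738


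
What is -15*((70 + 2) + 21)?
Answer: -1395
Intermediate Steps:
-15*((70 + 2) + 21) = -15*(72 + 21) = -15*93 = -1395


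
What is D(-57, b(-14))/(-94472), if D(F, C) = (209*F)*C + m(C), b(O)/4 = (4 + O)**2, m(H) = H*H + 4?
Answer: 1151299/23618 ≈ 48.747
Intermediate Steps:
m(H) = 4 + H**2 (m(H) = H**2 + 4 = 4 + H**2)
b(O) = 4*(4 + O)**2
D(F, C) = 4 + C**2 + 209*C*F (D(F, C) = (209*F)*C + (4 + C**2) = 209*C*F + (4 + C**2) = 4 + C**2 + 209*C*F)
D(-57, b(-14))/(-94472) = (4 + (4*(4 - 14)**2)**2 + 209*(4*(4 - 14)**2)*(-57))/(-94472) = (4 + (4*(-10)**2)**2 + 209*(4*(-10)**2)*(-57))*(-1/94472) = (4 + (4*100)**2 + 209*(4*100)*(-57))*(-1/94472) = (4 + 400**2 + 209*400*(-57))*(-1/94472) = (4 + 160000 - 4765200)*(-1/94472) = -4605196*(-1/94472) = 1151299/23618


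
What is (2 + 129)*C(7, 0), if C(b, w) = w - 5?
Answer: -655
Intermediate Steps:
C(b, w) = -5 + w
(2 + 129)*C(7, 0) = (2 + 129)*(-5 + 0) = 131*(-5) = -655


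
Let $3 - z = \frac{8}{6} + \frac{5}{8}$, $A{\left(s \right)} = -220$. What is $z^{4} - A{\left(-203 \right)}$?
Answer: $\frac{73381345}{331776} \approx 221.18$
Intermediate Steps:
$z = \frac{25}{24}$ ($z = 3 - \left(\frac{8}{6} + \frac{5}{8}\right) = 3 - \left(8 \cdot \frac{1}{6} + 5 \cdot \frac{1}{8}\right) = 3 - \left(\frac{4}{3} + \frac{5}{8}\right) = 3 - \frac{47}{24} = \frac{25}{24} \approx 1.0417$)
$z^{4} - A{\left(-203 \right)} = \left(\frac{25}{24}\right)^{4} - -220 = \frac{390625}{331776} + 220 = \frac{73381345}{331776}$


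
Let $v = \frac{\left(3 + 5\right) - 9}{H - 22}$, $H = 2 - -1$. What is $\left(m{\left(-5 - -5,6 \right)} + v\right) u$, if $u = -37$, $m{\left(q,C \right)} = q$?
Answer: $- \frac{37}{19} \approx -1.9474$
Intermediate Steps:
$H = 3$ ($H = 2 + 1 = 3$)
$v = \frac{1}{19}$ ($v = \frac{\left(3 + 5\right) - 9}{3 - 22} = \frac{8 - 9}{-19} = \left(-1\right) \left(- \frac{1}{19}\right) = \frac{1}{19} \approx 0.052632$)
$\left(m{\left(-5 - -5,6 \right)} + v\right) u = \left(\left(-5 - -5\right) + \frac{1}{19}\right) \left(-37\right) = \left(\left(-5 + 5\right) + \frac{1}{19}\right) \left(-37\right) = \left(0 + \frac{1}{19}\right) \left(-37\right) = \frac{1}{19} \left(-37\right) = - \frac{37}{19}$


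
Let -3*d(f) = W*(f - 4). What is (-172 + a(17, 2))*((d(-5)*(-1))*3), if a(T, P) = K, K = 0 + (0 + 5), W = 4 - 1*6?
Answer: -3006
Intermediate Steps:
W = -2 (W = 4 - 6 = -2)
K = 5 (K = 0 + 5 = 5)
d(f) = -8/3 + 2*f/3 (d(f) = -(-2)*(f - 4)/3 = -(-2)*(-4 + f)/3 = -(8 - 2*f)/3 = -8/3 + 2*f/3)
a(T, P) = 5
(-172 + a(17, 2))*((d(-5)*(-1))*3) = (-172 + 5)*(((-8/3 + (⅔)*(-5))*(-1))*3) = -167*(-8/3 - 10/3)*(-1)*3 = -167*(-6*(-1))*3 = -1002*3 = -167*18 = -3006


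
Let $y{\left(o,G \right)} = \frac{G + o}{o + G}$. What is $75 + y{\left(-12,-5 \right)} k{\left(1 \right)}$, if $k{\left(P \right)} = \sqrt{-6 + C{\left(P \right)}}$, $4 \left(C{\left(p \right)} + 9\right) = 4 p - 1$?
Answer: $75 + \frac{i \sqrt{57}}{2} \approx 75.0 + 3.7749 i$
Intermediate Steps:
$C{\left(p \right)} = - \frac{37}{4} + p$ ($C{\left(p \right)} = -9 + \frac{4 p - 1}{4} = -9 + \frac{-1 + 4 p}{4} = -9 + \left(- \frac{1}{4} + p\right) = - \frac{37}{4} + p$)
$y{\left(o,G \right)} = 1$ ($y{\left(o,G \right)} = \frac{G + o}{G + o} = 1$)
$k{\left(P \right)} = \sqrt{- \frac{61}{4} + P}$ ($k{\left(P \right)} = \sqrt{-6 + \left(- \frac{37}{4} + P\right)} = \sqrt{- \frac{61}{4} + P}$)
$75 + y{\left(-12,-5 \right)} k{\left(1 \right)} = 75 + 1 \frac{\sqrt{-61 + 4 \cdot 1}}{2} = 75 + 1 \frac{\sqrt{-61 + 4}}{2} = 75 + 1 \frac{\sqrt{-57}}{2} = 75 + 1 \frac{i \sqrt{57}}{2} = 75 + \frac{i \sqrt{57}}{2}$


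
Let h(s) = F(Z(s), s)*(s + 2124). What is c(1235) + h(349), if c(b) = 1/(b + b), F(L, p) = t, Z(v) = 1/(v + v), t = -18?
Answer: -109949579/2470 ≈ -44514.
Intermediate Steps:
Z(v) = 1/(2*v)
F(L, p) = -18
h(s) = -38232 - 18*s (h(s) = -18*(s + 2124) = -18*(2124 + s) = -38232 - 18*s)
c(b) = 1/(2*b)
c(1235) + h(349) = (½)/1235 + (-38232 - 18*349) = (½)*(1/1235) + (-38232 - 6282) = 1/2470 - 44514 = -109949579/2470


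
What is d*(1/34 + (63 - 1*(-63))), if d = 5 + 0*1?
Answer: 21425/34 ≈ 630.15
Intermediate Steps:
d = 5 (d = 5 + 0 = 5)
d*(1/34 + (63 - 1*(-63))) = 5*(1/34 + (63 - 1*(-63))) = 5*(1/34 + (63 + 63)) = 5*(1/34 + 126) = 5*(4285/34) = 21425/34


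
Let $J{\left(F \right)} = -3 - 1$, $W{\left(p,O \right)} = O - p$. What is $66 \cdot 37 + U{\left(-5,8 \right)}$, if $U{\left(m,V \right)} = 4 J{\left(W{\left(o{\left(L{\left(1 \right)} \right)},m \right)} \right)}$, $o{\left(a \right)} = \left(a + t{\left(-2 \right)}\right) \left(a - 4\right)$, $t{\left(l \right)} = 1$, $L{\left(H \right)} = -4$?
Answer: $2426$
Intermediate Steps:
$o{\left(a \right)} = \left(1 + a\right) \left(-4 + a\right)$ ($o{\left(a \right)} = \left(a + 1\right) \left(a - 4\right) = \left(1 + a\right) \left(-4 + a\right)$)
$J{\left(F \right)} = -4$
$U{\left(m,V \right)} = -16$ ($U{\left(m,V \right)} = 4 \left(-4\right) = -16$)
$66 \cdot 37 + U{\left(-5,8 \right)} = 66 \cdot 37 - 16 = 2442 - 16 = 2426$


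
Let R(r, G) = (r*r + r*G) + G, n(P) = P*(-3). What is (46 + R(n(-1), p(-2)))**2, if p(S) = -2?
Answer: 2209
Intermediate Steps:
n(P) = -3*P
R(r, G) = G + r**2 + G*r (R(r, G) = (r**2 + G*r) + G = G + r**2 + G*r)
(46 + R(n(-1), p(-2)))**2 = (46 + (-2 + (-3*(-1))**2 - (-6)*(-1)))**2 = (46 + (-2 + 3**2 - 2*3))**2 = (46 + (-2 + 9 - 6))**2 = (46 + 1)**2 = 47**2 = 2209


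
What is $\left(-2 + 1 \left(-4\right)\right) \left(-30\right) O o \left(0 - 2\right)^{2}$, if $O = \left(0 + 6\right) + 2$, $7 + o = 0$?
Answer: $-40320$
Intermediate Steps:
$o = -7$ ($o = -7 + 0 = -7$)
$O = 8$ ($O = 6 + 2 = 8$)
$\left(-2 + 1 \left(-4\right)\right) \left(-30\right) O o \left(0 - 2\right)^{2} = \left(-2 + 1 \left(-4\right)\right) \left(-30\right) 8 \left(-7\right) \left(0 - 2\right)^{2} = \left(-2 - 4\right) \left(-30\right) \left(- 56 \left(-2\right)^{2}\right) = \left(-6\right) \left(-30\right) \left(\left(-56\right) 4\right) = 180 \left(-224\right) = -40320$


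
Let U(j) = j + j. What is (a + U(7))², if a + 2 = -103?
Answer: 8281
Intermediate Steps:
a = -105 (a = -2 - 103 = -105)
U(j) = 2*j
(a + U(7))² = (-105 + 2*7)² = (-105 + 14)² = (-91)² = 8281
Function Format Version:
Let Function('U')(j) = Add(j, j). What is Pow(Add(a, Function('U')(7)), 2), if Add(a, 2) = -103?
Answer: 8281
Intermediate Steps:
a = -105 (a = Add(-2, -103) = -105)
Function('U')(j) = Mul(2, j)
Pow(Add(a, Function('U')(7)), 2) = Pow(Add(-105, Mul(2, 7)), 2) = Pow(Add(-105, 14), 2) = Pow(-91, 2) = 8281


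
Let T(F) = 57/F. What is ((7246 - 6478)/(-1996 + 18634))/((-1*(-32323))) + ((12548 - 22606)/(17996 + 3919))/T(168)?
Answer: -50484810636112/37321286660415 ≈ -1.3527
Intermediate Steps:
((7246 - 6478)/(-1996 + 18634))/((-1*(-32323))) + ((12548 - 22606)/(17996 + 3919))/T(168) = ((7246 - 6478)/(-1996 + 18634))/((-1*(-32323))) + ((12548 - 22606)/(17996 + 3919))/((57/168)) = (768/16638)/32323 + (-10058/21915)/((57*(1/168))) = (768*(1/16638))*(1/32323) + (-10058*1/21915)/(19/56) = (128/2773)*(1/32323) - 10058/21915*56/19 = 128/89631679 - 563248/416385 = -50484810636112/37321286660415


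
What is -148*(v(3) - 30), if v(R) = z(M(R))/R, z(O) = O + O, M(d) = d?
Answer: 4144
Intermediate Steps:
z(O) = 2*O
v(R) = 2 (v(R) = (2*R)/R = 2)
-148*(v(3) - 30) = -148*(2 - 30) = -148*(-28) = 4144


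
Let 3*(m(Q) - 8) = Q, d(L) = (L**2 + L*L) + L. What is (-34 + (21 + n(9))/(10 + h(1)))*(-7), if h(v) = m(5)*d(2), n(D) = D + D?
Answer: 75341/320 ≈ 235.44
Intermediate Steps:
n(D) = 2*D
d(L) = L + 2*L**2 (d(L) = (L**2 + L**2) + L = 2*L**2 + L = L + 2*L**2)
m(Q) = 8 + Q/3
h(v) = 290/3 (h(v) = (8 + (1/3)*5)*(2*(1 + 2*2)) = (8 + 5/3)*(2*(1 + 4)) = 29*(2*5)/3 = (29/3)*10 = 290/3)
(-34 + (21 + n(9))/(10 + h(1)))*(-7) = (-34 + (21 + 2*9)/(10 + 290/3))*(-7) = (-34 + (21 + 18)/(320/3))*(-7) = (-34 + 39*(3/320))*(-7) = (-34 + 117/320)*(-7) = -10763/320*(-7) = 75341/320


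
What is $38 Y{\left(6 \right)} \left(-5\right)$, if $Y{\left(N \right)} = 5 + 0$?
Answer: $-950$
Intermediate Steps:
$Y{\left(N \right)} = 5$
$38 Y{\left(6 \right)} \left(-5\right) = 38 \cdot 5 \left(-5\right) = 190 \left(-5\right) = -950$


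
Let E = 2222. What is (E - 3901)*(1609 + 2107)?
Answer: -6239164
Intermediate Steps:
(E - 3901)*(1609 + 2107) = (2222 - 3901)*(1609 + 2107) = -1679*3716 = -6239164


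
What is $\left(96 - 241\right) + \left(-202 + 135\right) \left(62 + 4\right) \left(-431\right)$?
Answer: $1905737$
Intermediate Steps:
$\left(96 - 241\right) + \left(-202 + 135\right) \left(62 + 4\right) \left(-431\right) = \left(96 - 241\right) + \left(-67\right) 66 \left(-431\right) = -145 - -1905882 = -145 + 1905882 = 1905737$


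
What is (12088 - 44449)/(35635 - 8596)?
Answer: -10787/9013 ≈ -1.1968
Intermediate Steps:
(12088 - 44449)/(35635 - 8596) = -32361/27039 = -32361*1/27039 = -10787/9013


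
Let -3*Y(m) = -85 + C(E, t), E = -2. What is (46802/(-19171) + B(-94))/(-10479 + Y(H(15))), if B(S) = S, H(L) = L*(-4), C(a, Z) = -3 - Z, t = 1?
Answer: 1386657/150243127 ≈ 0.0092294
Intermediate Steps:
H(L) = -4*L
Y(m) = 89/3 (Y(m) = -(-85 + (-3 - 1*1))/3 = -(-85 + (-3 - 1))/3 = -(-85 - 4)/3 = -⅓*(-89) = 89/3)
(46802/(-19171) + B(-94))/(-10479 + Y(H(15))) = (46802/(-19171) - 94)/(-10479 + 89/3) = (46802*(-1/19171) - 94)/(-31348/3) = (-46802/19171 - 94)*(-3/31348) = -1848876/19171*(-3/31348) = 1386657/150243127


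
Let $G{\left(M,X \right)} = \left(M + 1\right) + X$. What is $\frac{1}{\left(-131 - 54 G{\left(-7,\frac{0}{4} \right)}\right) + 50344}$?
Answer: $\frac{1}{50537} \approx 1.9787 \cdot 10^{-5}$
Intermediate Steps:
$G{\left(M,X \right)} = 1 + M + X$ ($G{\left(M,X \right)} = \left(1 + M\right) + X = 1 + M + X$)
$\frac{1}{\left(-131 - 54 G{\left(-7,\frac{0}{4} \right)}\right) + 50344} = \frac{1}{\left(-131 - 54 \left(1 - 7 + \frac{0}{4}\right)\right) + 50344} = \frac{1}{\left(-131 - 54 \left(1 - 7 + 0 \cdot \frac{1}{4}\right)\right) + 50344} = \frac{1}{\left(-131 - 54 \left(1 - 7 + 0\right)\right) + 50344} = \frac{1}{\left(-131 - -324\right) + 50344} = \frac{1}{\left(-131 + 324\right) + 50344} = \frac{1}{193 + 50344} = \frac{1}{50537}$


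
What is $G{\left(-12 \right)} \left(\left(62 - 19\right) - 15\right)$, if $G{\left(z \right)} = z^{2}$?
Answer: $4032$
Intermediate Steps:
$G{\left(-12 \right)} \left(\left(62 - 19\right) - 15\right) = \left(-12\right)^{2} \left(\left(62 - 19\right) - 15\right) = 144 \left(\left(62 - 19\right) - 15\right) = 144 \left(43 - 15\right) = 144 \cdot 28 = 4032$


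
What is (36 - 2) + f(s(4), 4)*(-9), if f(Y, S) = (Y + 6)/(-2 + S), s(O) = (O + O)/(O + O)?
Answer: 5/2 ≈ 2.5000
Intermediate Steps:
s(O) = 1 (s(O) = (2*O)/((2*O)) = (2*O)*(1/(2*O)) = 1)
f(Y, S) = (6 + Y)/(-2 + S)
(36 - 2) + f(s(4), 4)*(-9) = (36 - 2) + ((6 + 1)/(-2 + 4))*(-9) = 34 + (7/2)*(-9) = 34 - 63/2 = 5/2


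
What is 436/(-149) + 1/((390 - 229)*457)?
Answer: -32079423/10962973 ≈ -2.9262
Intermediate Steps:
436/(-149) + 1/((390 - 229)*457) = 436*(-1/149) + (1/457)/161 = -436/149 + (1/161)*(1/457) = -436/149 + 1/73577 = -32079423/10962973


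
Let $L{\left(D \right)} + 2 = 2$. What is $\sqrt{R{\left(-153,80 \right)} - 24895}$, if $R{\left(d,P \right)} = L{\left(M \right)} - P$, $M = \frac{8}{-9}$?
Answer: $15 i \sqrt{111} \approx 158.03 i$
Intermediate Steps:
$M = - \frac{8}{9}$ ($M = 8 \left(- \frac{1}{9}\right) = - \frac{8}{9} \approx -0.88889$)
$L{\left(D \right)} = 0$ ($L{\left(D \right)} = -2 + 2 = 0$)
$R{\left(d,P \right)} = - P$ ($R{\left(d,P \right)} = 0 - P = - P$)
$\sqrt{R{\left(-153,80 \right)} - 24895} = \sqrt{\left(-1\right) 80 - 24895} = \sqrt{-80 - 24895} = \sqrt{-24975} = 15 i \sqrt{111}$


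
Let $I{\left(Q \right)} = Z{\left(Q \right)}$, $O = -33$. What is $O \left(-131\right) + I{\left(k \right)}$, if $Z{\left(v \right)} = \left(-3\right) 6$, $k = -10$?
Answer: $4305$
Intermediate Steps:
$Z{\left(v \right)} = -18$
$I{\left(Q \right)} = -18$
$O \left(-131\right) + I{\left(k \right)} = \left(-33\right) \left(-131\right) - 18 = 4323 - 18 = 4305$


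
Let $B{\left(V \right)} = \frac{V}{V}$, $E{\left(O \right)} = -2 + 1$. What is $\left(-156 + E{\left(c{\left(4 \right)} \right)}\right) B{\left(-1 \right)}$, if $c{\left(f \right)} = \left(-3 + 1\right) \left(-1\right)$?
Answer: $-157$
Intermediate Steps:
$c{\left(f \right)} = 2$ ($c{\left(f \right)} = \left(-2\right) \left(-1\right) = 2$)
$E{\left(O \right)} = -1$
$B{\left(V \right)} = 1$
$\left(-156 + E{\left(c{\left(4 \right)} \right)}\right) B{\left(-1 \right)} = \left(-156 - 1\right) 1 = \left(-157\right) 1 = -157$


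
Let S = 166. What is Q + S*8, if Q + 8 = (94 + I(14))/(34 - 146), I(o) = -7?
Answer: 147753/112 ≈ 1319.2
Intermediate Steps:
Q = -983/112 (Q = -8 + (94 - 7)/(34 - 146) = -8 + 87/(-112) = -8 + 87*(-1/112) = -8 - 87/112 = -983/112 ≈ -8.7768)
Q + S*8 = -983/112 + 166*8 = -983/112 + 1328 = 147753/112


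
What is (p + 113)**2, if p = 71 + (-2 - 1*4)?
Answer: 31684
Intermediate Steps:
p = 65 (p = 71 + (-2 - 4) = 71 - 6 = 65)
(p + 113)**2 = (65 + 113)**2 = 178**2 = 31684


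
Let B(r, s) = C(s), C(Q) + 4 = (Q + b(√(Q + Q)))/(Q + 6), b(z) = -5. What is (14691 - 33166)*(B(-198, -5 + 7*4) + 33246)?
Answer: -17810565100/29 ≈ -6.1416e+8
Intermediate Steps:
C(Q) = -4 + (-5 + Q)/(6 + Q) (C(Q) = -4 + (Q - 5)/(Q + 6) = -4 + (-5 + Q)/(6 + Q))
B(r, s) = (-29 - 3*s)/(6 + s)
(14691 - 33166)*(B(-198, -5 + 7*4) + 33246) = (14691 - 33166)*((-29 - 3*(-5 + 7*4))/(6 + (-5 + 7*4)) + 33246) = -18475*((-29 - 3*(-5 + 28))/(6 + (-5 + 28)) + 33246) = -18475*((-29 - 3*23)/(6 + 23) + 33246) = -18475*((-29 - 69)/29 + 33246) = -18475*((1/29)*(-98) + 33246) = -18475*(-98/29 + 33246) = -18475*964036/29 = -17810565100/29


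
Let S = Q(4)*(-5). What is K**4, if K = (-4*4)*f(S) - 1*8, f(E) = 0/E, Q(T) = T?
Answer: 4096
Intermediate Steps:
S = -20 (S = 4*(-5) = -20)
f(E) = 0
K = -8 (K = -4*4*0 - 1*8 = -16*0 - 8 = 0 - 8 = -8)
K**4 = (-8)**4 = 4096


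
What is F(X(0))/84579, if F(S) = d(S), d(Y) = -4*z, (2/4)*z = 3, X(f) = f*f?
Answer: -8/28193 ≈ -0.00028376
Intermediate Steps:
X(f) = f²
z = 6 (z = 2*3 = 6)
d(Y) = -24 (d(Y) = -4*6 = -24)
F(S) = -24
F(X(0))/84579 = -24/84579 = -24*1/84579 = -8/28193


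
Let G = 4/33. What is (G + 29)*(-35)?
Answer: -33635/33 ≈ -1019.2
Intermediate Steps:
G = 4/33 (G = 4*(1/33) = 4/33 ≈ 0.12121)
(G + 29)*(-35) = (4/33 + 29)*(-35) = (961/33)*(-35) = -33635/33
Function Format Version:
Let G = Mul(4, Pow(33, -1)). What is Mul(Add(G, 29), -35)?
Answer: Rational(-33635, 33) ≈ -1019.2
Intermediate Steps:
G = Rational(4, 33) (G = Mul(4, Rational(1, 33)) = Rational(4, 33) ≈ 0.12121)
Mul(Add(G, 29), -35) = Mul(Add(Rational(4, 33), 29), -35) = Mul(Rational(961, 33), -35) = Rational(-33635, 33)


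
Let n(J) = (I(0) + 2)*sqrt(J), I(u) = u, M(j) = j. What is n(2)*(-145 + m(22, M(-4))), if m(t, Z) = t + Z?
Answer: -254*sqrt(2) ≈ -359.21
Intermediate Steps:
m(t, Z) = Z + t
n(J) = 2*sqrt(J) (n(J) = (0 + 2)*sqrt(J) = 2*sqrt(J))
n(2)*(-145 + m(22, M(-4))) = (2*sqrt(2))*(-145 + (-4 + 22)) = (2*sqrt(2))*(-145 + 18) = (2*sqrt(2))*(-127) = -254*sqrt(2)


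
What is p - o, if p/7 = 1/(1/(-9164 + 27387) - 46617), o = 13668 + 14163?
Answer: -3377496982693/121357370 ≈ -27831.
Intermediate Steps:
o = 27831
p = -18223/121357370 (p = 7/(1/(-9164 + 27387) - 46617) = 7/(1/18223 - 46617) = 7/(-849501590/18223) = 7*(-18223/849501590) = -18223/121357370 ≈ -0.00015016)
p - o = -18223/121357370 - 1*27831 = -18223/121357370 - 27831 = -3377496982693/121357370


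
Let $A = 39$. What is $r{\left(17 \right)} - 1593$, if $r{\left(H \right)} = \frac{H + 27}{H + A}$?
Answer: $- \frac{22291}{14} \approx -1592.2$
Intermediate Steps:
$r{\left(H \right)} = \frac{27 + H}{39 + H}$ ($r{\left(H \right)} = \frac{H + 27}{H + 39} = \frac{27 + H}{39 + H}$)
$r{\left(17 \right)} - 1593 = \frac{27 + 17}{39 + 17} - 1593 = \frac{1}{56} \cdot 44 - 1593 = \frac{11}{14} - 1593 = - \frac{22291}{14}$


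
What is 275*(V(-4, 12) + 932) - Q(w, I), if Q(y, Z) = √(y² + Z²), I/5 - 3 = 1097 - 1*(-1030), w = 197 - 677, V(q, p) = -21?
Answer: 250525 - 30*√126281 ≈ 2.3986e+5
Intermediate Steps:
w = -480
I = 10650 (I = 15 + 5*(1097 - 1*(-1030)) = 15 + 5*(1097 + 1030) = 15 + 5*2127 = 15 + 10635 = 10650)
Q(y, Z) = √(Z² + y²)
275*(V(-4, 12) + 932) - Q(w, I) = 275*(-21 + 932) - √(10650² + (-480)²) = 275*911 - √(113422500 + 230400) = 250525 - √113652900 = 250525 - 30*√126281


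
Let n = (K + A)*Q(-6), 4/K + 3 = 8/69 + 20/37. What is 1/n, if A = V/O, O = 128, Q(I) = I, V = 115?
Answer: 382912/1857273 ≈ 0.20617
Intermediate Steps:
K = -10212/5983 (K = 4/(-3 + (8/69 + 20/37)) = 4/(-3 + 1676/2553) = 4/(-5983/2553) = 4*(-2553/5983) = -10212/5983 ≈ -1.7068)
A = 115/128 ≈ 0.89844
n = 1857273/382912 (n = (-10212/5983 + 115/128)*(-6) = -619091/765824*(-6) = 1857273/382912 ≈ 4.8504)
1/n = 1/(1857273/382912) = 382912/1857273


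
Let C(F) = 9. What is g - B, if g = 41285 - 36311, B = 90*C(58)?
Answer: 4164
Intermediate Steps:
B = 810 (B = 90*9 = 810)
g = 4974
g - B = 4974 - 1*810 = 4974 - 810 = 4164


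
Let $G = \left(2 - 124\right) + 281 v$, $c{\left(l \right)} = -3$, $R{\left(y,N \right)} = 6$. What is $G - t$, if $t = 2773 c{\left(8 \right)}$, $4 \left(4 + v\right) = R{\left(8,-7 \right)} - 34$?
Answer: $5106$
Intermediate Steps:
$v = -11$ ($v = -4 + \frac{6 - 34}{4} = -4 + \frac{1}{4} \left(-28\right) = -4 - 7 = -11$)
$t = -8319$ ($t = 2773 \left(-3\right) = -8319$)
$G = -3213$ ($G = \left(2 - 124\right) + 281 \left(-11\right) = \left(2 - 124\right) - 3091 = -122 - 3091 = -3213$)
$G - t = -3213 - -8319 = -3213 + 8319 = 5106$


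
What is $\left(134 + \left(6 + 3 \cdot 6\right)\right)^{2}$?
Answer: $24964$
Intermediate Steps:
$\left(134 + \left(6 + 3 \cdot 6\right)\right)^{2} = \left(134 + \left(6 + 18\right)\right)^{2} = \left(134 + 24\right)^{2} = 158^{2} = 24964$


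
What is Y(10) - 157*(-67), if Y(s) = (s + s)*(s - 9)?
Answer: 10539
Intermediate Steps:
Y(s) = 2*s*(-9 + s) (Y(s) = (2*s)*(-9 + s) = 2*s*(-9 + s))
Y(10) - 157*(-67) = 2*10*(-9 + 10) - 157*(-67) = 2*10*1 + 10519 = 20 + 10519 = 10539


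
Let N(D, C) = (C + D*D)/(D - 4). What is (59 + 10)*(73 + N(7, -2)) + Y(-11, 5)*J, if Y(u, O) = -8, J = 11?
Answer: 6030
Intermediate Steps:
N(D, C) = (C + D²)/(-4 + D)
(59 + 10)*(73 + N(7, -2)) + Y(-11, 5)*J = (59 + 10)*(73 + (-2 + 7²)/(-4 + 7)) - 8*11 = 69*(73 + (-2 + 49)/3) - 88 = 69*(73 + (⅓)*47) - 88 = 69*(73 + 47/3) - 88 = 69*(266/3) - 88 = 6118 - 88 = 6030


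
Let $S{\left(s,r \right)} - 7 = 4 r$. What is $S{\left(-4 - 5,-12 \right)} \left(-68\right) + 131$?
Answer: $2919$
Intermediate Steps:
$S{\left(s,r \right)} = 7 + 4 r$
$S{\left(-4 - 5,-12 \right)} \left(-68\right) + 131 = \left(7 + 4 \left(-12\right)\right) \left(-68\right) + 131 = \left(7 - 48\right) \left(-68\right) + 131 = \left(-41\right) \left(-68\right) + 131 = 2788 + 131 = 2919$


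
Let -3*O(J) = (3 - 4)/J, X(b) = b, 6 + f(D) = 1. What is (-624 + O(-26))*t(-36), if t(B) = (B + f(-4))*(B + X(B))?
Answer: -23947116/13 ≈ -1.8421e+6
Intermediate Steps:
f(D) = -5 (f(D) = -6 + 1 = -5)
t(B) = 2*B*(-5 + B) (t(B) = (B - 5)*(B + B) = (-5 + B)*(2*B) = 2*B*(-5 + B))
O(J) = 1/(3*J) (O(J) = -(3 - 4)/(3*J) = -(-1)/(3*J) = 1/(3*J))
(-624 + O(-26))*t(-36) = (-624 + (⅓)/(-26))*(2*(-36)*(-5 - 36)) = (-624 + (⅓)*(-1/26))*(2*(-36)*(-41)) = (-624 - 1/78)*2952 = -48673/78*2952 = -23947116/13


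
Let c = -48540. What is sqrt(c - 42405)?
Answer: 3*I*sqrt(10105) ≈ 301.57*I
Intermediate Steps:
sqrt(c - 42405) = sqrt(-48540 - 42405) = sqrt(-90945) = 3*I*sqrt(10105)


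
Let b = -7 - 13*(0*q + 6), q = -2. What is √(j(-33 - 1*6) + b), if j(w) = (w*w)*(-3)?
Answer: 2*I*√1162 ≈ 68.176*I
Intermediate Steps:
j(w) = -3*w² (j(w) = w²*(-3) = -3*w²)
b = -85 (b = -7 - 13*(0*(-2) + 6) = -7 - 13*(0 + 6) = -7 - 13*6 = -7 - 78 = -85)
√(j(-33 - 1*6) + b) = √(-3*(-33 - 1*6)² - 85) = √(-3*(-33 - 6)² - 85) = √(-3*(-39)² - 85) = √(-3*1521 - 85) = √(-4563 - 85) = √(-4648) = 2*I*√1162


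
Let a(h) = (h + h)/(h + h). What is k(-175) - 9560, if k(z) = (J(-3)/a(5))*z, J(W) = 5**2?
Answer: -13935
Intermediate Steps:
J(W) = 25
a(h) = 1 (a(h) = (2*h)/((2*h)) = (2*h)*(1/(2*h)) = 1)
k(z) = 25*z (k(z) = (25/1)*z = (25*1)*z = 25*z)
k(-175) - 9560 = 25*(-175) - 9560 = -4375 - 9560 = -13935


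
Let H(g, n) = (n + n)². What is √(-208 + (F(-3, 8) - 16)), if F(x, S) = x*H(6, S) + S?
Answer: 2*I*√246 ≈ 31.369*I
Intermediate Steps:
H(g, n) = 4*n² (H(g, n) = (2*n)² = 4*n²)
F(x, S) = S + 4*x*S² (F(x, S) = x*(4*S²) + S = 4*x*S² + S = S + 4*x*S²)
√(-208 + (F(-3, 8) - 16)) = √(-208 + (8*(1 + 4*8*(-3)) - 16)) = √(-208 + (8*(1 - 96) - 16)) = √(-208 + (8*(-95) - 16)) = √(-208 + (-760 - 16)) = √(-208 - 776) = √(-984) = 2*I*√246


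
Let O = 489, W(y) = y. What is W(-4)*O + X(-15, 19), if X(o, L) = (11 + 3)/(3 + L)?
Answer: -21509/11 ≈ -1955.4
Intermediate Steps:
X(o, L) = 14/(3 + L)
W(-4)*O + X(-15, 19) = -4*489 + 14/(3 + 19) = -1956 + 14/22 = -1956 + 14*(1/22) = -1956 + 7/11 = -21509/11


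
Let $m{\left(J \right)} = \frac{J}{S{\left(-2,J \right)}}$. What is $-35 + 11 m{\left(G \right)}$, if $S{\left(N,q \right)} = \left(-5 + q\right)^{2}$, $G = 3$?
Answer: $- \frac{107}{4} \approx -26.75$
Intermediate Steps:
$m{\left(J \right)} = \frac{J}{\left(-5 + J\right)^{2}}$
$-35 + 11 m{\left(G \right)} = -35 + 11 \frac{3}{\left(-5 + 3\right)^{2}} = -35 + 11 \cdot \frac{3}{4} = -35 + \frac{33}{4} = - \frac{107}{4}$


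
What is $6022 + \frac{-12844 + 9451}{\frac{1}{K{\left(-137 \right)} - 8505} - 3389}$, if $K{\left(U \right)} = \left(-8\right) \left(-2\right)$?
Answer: $\frac{173277058061}{28769222} \approx 6023.0$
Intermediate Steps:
$K{\left(U \right)} = 16$
$6022 + \frac{-12844 + 9451}{\frac{1}{K{\left(-137 \right)} - 8505} - 3389} = 6022 + \frac{-12844 + 9451}{\frac{1}{16 - 8505} - 3389} = 6022 - \frac{3393}{\frac{1}{-8489} - 3389} = 6022 - \frac{3393}{- \frac{1}{8489} - 3389} = 6022 - \frac{3393}{- \frac{28769222}{8489}} = 6022 - - \frac{28803177}{28769222} = 6022 + \frac{28803177}{28769222} = \frac{173277058061}{28769222}$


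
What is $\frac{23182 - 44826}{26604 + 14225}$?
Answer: $- \frac{21644}{40829} \approx -0.53011$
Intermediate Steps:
$\frac{23182 - 44826}{26604 + 14225} = - \frac{21644}{40829}$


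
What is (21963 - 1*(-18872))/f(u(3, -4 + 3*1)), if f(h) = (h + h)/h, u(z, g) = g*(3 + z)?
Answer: 40835/2 ≈ 20418.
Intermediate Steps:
f(h) = 2 (f(h) = (2*h)/h = 2)
(21963 - 1*(-18872))/f(u(3, -4 + 3*1)) = (21963 - 1*(-18872))/2 = (21963 + 18872)*(1/2) = 40835*(1/2) = 40835/2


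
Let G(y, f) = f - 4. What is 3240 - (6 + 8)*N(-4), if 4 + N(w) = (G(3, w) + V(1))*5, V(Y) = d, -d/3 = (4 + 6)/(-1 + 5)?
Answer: 4381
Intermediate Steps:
G(y, f) = -4 + f
d = -15/2 (d = -3*(4 + 6)/(-1 + 5) = -30/4 = -3*5/2 = -15/2 ≈ -7.5000)
V(Y) = -15/2
N(w) = -123/2 + 5*w (N(w) = -4 + ((-4 + w) - 15/2)*5 = -4 + (-23/2 + w)*5 = -4 + (-115/2 + 5*w) = -123/2 + 5*w)
3240 - (6 + 8)*N(-4) = 3240 - (6 + 8)*(-123/2 + 5*(-4)) = 3240 - 14*(-123/2 - 20) = 3240 - 14*(-163)/2 = 3240 - 1*(-1141) = 3240 + 1141 = 4381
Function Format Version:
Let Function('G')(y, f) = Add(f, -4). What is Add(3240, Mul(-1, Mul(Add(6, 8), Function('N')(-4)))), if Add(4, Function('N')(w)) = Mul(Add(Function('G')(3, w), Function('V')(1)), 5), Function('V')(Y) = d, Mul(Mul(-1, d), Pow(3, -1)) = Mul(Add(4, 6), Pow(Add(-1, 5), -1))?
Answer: 4381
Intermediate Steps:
Function('G')(y, f) = Add(-4, f)
d = Rational(-15, 2) (d = Mul(-3, Mul(Add(4, 6), Pow(Add(-1, 5), -1))) = Mul(-3, Mul(10, Pow(4, -1))) = Mul(-3, Mul(10, Rational(1, 4))) = Mul(-3, Rational(5, 2)) = Rational(-15, 2) ≈ -7.5000)
Function('V')(Y) = Rational(-15, 2)
Function('N')(w) = Add(Rational(-123, 2), Mul(5, w)) (Function('N')(w) = Add(-4, Mul(Add(Add(-4, w), Rational(-15, 2)), 5)) = Add(-4, Mul(Add(Rational(-23, 2), w), 5)) = Add(-4, Add(Rational(-115, 2), Mul(5, w))) = Add(Rational(-123, 2), Mul(5, w)))
Add(3240, Mul(-1, Mul(Add(6, 8), Function('N')(-4)))) = Add(3240, Mul(-1, Mul(Add(6, 8), Add(Rational(-123, 2), Mul(5, -4))))) = Add(3240, Mul(-1, Mul(14, Add(Rational(-123, 2), -20)))) = Add(3240, Mul(-1, Mul(14, Rational(-163, 2)))) = Add(3240, Mul(-1, -1141)) = Add(3240, 1141) = 4381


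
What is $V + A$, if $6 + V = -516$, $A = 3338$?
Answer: $2816$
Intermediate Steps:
$V = -522$ ($V = -6 - 516 = -522$)
$V + A = -522 + 3338 = 2816$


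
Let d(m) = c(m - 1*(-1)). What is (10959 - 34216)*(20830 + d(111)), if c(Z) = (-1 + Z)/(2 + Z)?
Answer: -18409706289/38 ≈ -4.8447e+8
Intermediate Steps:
c(Z) = (-1 + Z)/(2 + Z)
d(m) = m/(3 + m) (d(m) = (-1 + (m - 1*(-1)))/(2 + (m - 1*(-1))) = (-1 + (m + 1))/(2 + (m + 1)) = (-1 + (1 + m))/(2 + (1 + m)) = m/(3 + m))
(10959 - 34216)*(20830 + d(111)) = (10959 - 34216)*(20830 + 111/(3 + 111)) = -23257*(20830 + 111/114) = -23257*(20830 + 111*(1/114)) = -23257*(20830 + 37/38) = -23257*791577/38 = -18409706289/38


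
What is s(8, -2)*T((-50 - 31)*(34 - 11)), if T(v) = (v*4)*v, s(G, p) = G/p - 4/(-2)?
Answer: -27766152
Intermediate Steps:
s(G, p) = 2 + G/p (s(G, p) = G/p - 4*(-½) = G/p + 2 = 2 + G/p)
T(v) = 4*v² (T(v) = (4*v)*v = 4*v²)
s(8, -2)*T((-50 - 31)*(34 - 11)) = (2 + 8/(-2))*(4*((-50 - 31)*(34 - 11))²) = (2 + 8*(-½))*(4*(-81*23)²) = (2 - 4)*(4*(-1863)²) = -8*3470769 = -2*13883076 = -27766152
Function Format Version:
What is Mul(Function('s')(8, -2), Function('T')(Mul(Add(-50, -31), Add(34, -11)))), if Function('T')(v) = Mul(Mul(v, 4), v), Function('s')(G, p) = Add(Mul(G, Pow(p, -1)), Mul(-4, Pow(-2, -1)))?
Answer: -27766152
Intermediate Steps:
Function('s')(G, p) = Add(2, Mul(G, Pow(p, -1))) (Function('s')(G, p) = Add(Mul(G, Pow(p, -1)), Mul(-4, Rational(-1, 2))) = Add(Mul(G, Pow(p, -1)), 2) = Add(2, Mul(G, Pow(p, -1))))
Function('T')(v) = Mul(4, Pow(v, 2)) (Function('T')(v) = Mul(Mul(4, v), v) = Mul(4, Pow(v, 2)))
Mul(Function('s')(8, -2), Function('T')(Mul(Add(-50, -31), Add(34, -11)))) = Mul(Add(2, Mul(8, Pow(-2, -1))), Mul(4, Pow(Mul(Add(-50, -31), Add(34, -11)), 2))) = Mul(Add(2, Mul(8, Rational(-1, 2))), Mul(4, Pow(Mul(-81, 23), 2))) = Mul(Add(2, -4), Mul(4, Pow(-1863, 2))) = Mul(-2, Mul(4, 3470769)) = Mul(-2, 13883076) = -27766152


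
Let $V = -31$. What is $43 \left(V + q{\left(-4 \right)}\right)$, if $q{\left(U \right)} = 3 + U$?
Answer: $-1376$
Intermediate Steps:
$43 \left(V + q{\left(-4 \right)}\right) = 43 \left(-31 + \left(3 - 4\right)\right) = 43 \left(-31 - 1\right) = 43 \left(-32\right) = -1376$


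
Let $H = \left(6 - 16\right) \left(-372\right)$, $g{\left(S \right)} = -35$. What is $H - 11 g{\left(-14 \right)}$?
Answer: $4105$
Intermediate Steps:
$H = 3720$ ($H = \left(6 - 16\right) \left(-372\right) = \left(-10\right) \left(-372\right) = 3720$)
$H - 11 g{\left(-14 \right)} = 3720 - -385 = 3720 + 385 = 4105$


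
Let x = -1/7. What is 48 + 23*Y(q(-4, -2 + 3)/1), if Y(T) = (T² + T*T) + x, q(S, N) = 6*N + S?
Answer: 1601/7 ≈ 228.71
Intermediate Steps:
q(S, N) = S + 6*N
x = -⅐ (x = -1*⅐ = -⅐ ≈ -0.14286)
Y(T) = -⅐ + 2*T² (Y(T) = (T² + T*T) - ⅐ = (T² + T²) - ⅐ = 2*T² - ⅐ = -⅐ + 2*T²)
48 + 23*Y(q(-4, -2 + 3)/1) = 48 + 23*(-⅐ + 2*((-4 + 6*(-2 + 3))/1)²) = 48 + 23*(-⅐ + 2*((-4 + 6*1)*1)²) = 48 + 23*(-⅐ + 2*((-4 + 6)*1)²) = 48 + 23*(-⅐ + 2*(2*1)²) = 48 + 23*(-⅐ + 2*2²) = 48 + 23*(-⅐ + 2*4) = 48 + 23*(-⅐ + 8) = 48 + 23*(55/7) = 48 + 1265/7 = 1601/7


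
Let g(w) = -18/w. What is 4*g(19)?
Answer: -72/19 ≈ -3.7895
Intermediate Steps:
4*g(19) = 4*(-18/19) = -72/19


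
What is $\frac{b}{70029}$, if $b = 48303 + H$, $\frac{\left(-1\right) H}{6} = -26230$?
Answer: $\frac{68561}{23343} \approx 2.9371$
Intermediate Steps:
$H = 157380$ ($H = \left(-6\right) \left(-26230\right) = 157380$)
$b = 205683$ ($b = 48303 + 157380 = 205683$)
$\frac{b}{70029} = \frac{205683}{70029} = 205683 \cdot \frac{1}{70029} = \frac{68561}{23343}$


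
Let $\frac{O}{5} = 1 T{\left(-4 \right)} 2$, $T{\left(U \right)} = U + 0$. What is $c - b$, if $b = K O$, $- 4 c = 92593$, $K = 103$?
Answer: $- \frac{76113}{4} \approx -19028.0$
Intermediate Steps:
$T{\left(U \right)} = U$
$c = - \frac{92593}{4}$ ($c = \left(- \frac{1}{4}\right) 92593 = - \frac{92593}{4} \approx -23148.0$)
$O = -40$ ($O = 5 \cdot 1 \left(-4\right) 2 = 5 \left(\left(-4\right) 2\right) = 5 \left(-8\right) = -40$)
$b = -4120$ ($b = 103 \left(-40\right) = -4120$)
$c - b = - \frac{92593}{4} - -4120 = - \frac{92593}{4} + 4120 = - \frac{76113}{4}$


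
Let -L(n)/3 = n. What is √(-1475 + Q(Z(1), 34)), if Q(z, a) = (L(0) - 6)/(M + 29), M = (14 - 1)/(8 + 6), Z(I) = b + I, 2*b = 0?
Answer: I*√258987671/419 ≈ 38.408*I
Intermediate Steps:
b = 0 (b = (½)*0 = 0)
L(n) = -3*n
Z(I) = I (Z(I) = 0 + I = I)
M = 13/14 ≈ 0.92857
Q(z, a) = -84/419 (Q(z, a) = (-3*0 - 6)/(13/14 + 29) = (0 - 6)/(419/14) = -6*14/419 = -84/419)
√(-1475 + Q(Z(1), 34)) = √(-1475 - 84/419) = √(-618109/419) = I*√258987671/419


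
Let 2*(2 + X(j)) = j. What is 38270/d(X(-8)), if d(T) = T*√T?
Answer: 19135*I*√6/18 ≈ 2603.9*I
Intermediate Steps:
X(j) = -2 + j/2
d(T) = T^(3/2)
38270/d(X(-8)) = 38270/((-2 + (½)*(-8))^(3/2)) = 38270/((-2 - 4)^(3/2)) = 38270/((-6)^(3/2)) = 38270/((-6*I*√6)) = 38270*(I*√6/36) = 19135*I*√6/18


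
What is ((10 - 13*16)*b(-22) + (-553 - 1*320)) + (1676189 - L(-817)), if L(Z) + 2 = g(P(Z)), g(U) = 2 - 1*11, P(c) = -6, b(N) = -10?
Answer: 1677307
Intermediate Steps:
g(U) = -9 (g(U) = 2 - 11 = -9)
L(Z) = -11 (L(Z) = -2 - 9 = -11)
((10 - 13*16)*b(-22) + (-553 - 1*320)) + (1676189 - L(-817)) = ((10 - 13*16)*(-10) + (-553 - 1*320)) + (1676189 - 1*(-11)) = ((10 - 208)*(-10) + (-553 - 320)) + (1676189 + 11) = (-198*(-10) - 873) + 1676200 = (1980 - 873) + 1676200 = 1107 + 1676200 = 1677307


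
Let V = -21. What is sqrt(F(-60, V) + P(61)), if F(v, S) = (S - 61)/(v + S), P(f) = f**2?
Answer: sqrt(301483)/9 ≈ 61.008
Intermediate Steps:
F(v, S) = (-61 + S)/(S + v)
sqrt(F(-60, V) + P(61)) = sqrt((-61 - 21)/(-21 - 60) + 61**2) = sqrt(-82/(-81) + 3721) = sqrt(-1/81*(-82) + 3721) = sqrt(82/81 + 3721) = sqrt(301483/81) = sqrt(301483)/9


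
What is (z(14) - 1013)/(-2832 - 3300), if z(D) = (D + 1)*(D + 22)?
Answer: 473/6132 ≈ 0.077136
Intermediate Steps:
z(D) = (1 + D)*(22 + D)
(z(14) - 1013)/(-2832 - 3300) = ((22 + 14² + 23*14) - 1013)/(-2832 - 3300) = ((22 + 196 + 322) - 1013)/(-6132) = (540 - 1013)*(-1/6132) = -473*(-1/6132) = 473/6132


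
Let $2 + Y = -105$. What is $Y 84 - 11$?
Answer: $-8999$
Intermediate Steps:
$Y = -107$ ($Y = -2 - 105 = -107$)
$Y 84 - 11 = \left(-107\right) 84 - 11 = -8988 - 11 = -8999$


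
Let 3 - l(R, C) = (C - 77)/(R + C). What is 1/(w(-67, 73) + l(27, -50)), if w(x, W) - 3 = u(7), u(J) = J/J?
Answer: 23/34 ≈ 0.67647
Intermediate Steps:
l(R, C) = 3 - (-77 + C)/(C + R) (l(R, C) = 3 - (C - 77)/(R + C) = 3 - (-77 + C)/(C + R))
u(J) = 1
w(x, W) = 4 (w(x, W) = 3 + 1 = 4)
1/(w(-67, 73) + l(27, -50)) = 1/(4 + (77 + 2*(-50) + 3*27)/(-50 + 27)) = 1/(4 + (77 - 100 + 81)/(-23)) = 1/(4 - 1/23*58) = 1/(4 - 58/23) = 1/(34/23) = 23/34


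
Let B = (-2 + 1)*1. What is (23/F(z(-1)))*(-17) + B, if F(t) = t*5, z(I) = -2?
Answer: 381/10 ≈ 38.100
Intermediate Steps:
B = -1 (B = -1*1 = -1)
F(t) = 5*t
(23/F(z(-1)))*(-17) + B = (23/((5*(-2))))*(-17) - 1 = (23/(-10))*(-17) - 1 = (23*(-⅒))*(-17) - 1 = -23/10*(-17) - 1 = 391/10 - 1 = 381/10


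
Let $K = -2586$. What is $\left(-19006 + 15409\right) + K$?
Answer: $-6183$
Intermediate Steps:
$\left(-19006 + 15409\right) + K = \left(-19006 + 15409\right) - 2586 = -3597 - 2586 = -6183$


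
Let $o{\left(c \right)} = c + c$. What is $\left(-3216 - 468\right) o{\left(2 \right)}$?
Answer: $-14736$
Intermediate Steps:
$o{\left(c \right)} = 2 c$
$\left(-3216 - 468\right) o{\left(2 \right)} = \left(-3216 - 468\right) 2 \cdot 2 = \left(-3684\right) 4 = -14736$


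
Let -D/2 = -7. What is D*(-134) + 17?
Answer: -1859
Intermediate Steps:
D = 14 (D = -2*(-7) = 14)
D*(-134) + 17 = 14*(-134) + 17 = -1876 + 17 = -1859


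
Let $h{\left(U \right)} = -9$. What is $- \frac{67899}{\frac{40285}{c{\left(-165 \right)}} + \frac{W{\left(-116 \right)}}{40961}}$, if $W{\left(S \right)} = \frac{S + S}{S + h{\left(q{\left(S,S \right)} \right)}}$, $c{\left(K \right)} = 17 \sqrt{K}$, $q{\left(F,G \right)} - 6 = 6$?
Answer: $- \frac{769207853032047000}{8508986979593617147613} - \frac{243807348089007488296875 i \sqrt{165}}{8508986979593617147613} \approx -9.0399 \cdot 10^{-5} - 368.05 i$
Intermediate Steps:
$q{\left(F,G \right)} = 12$ ($q{\left(F,G \right)} = 6 + 6 = 12$)
$W{\left(S \right)} = \frac{2 S}{-9 + S}$ ($W{\left(S \right)} = \frac{S + S}{S - 9} = \frac{2 S}{-9 + S}$)
$- \frac{67899}{\frac{40285}{c{\left(-165 \right)}} + \frac{W{\left(-116 \right)}}{40961}} = - \frac{67899}{\frac{40285}{17 \sqrt{-165}} + \frac{2 \left(-116\right) \frac{1}{-9 - 116}}{40961}} = - \frac{67899}{\frac{40285}{17 i \sqrt{165}} + 2 \left(-116\right) \frac{1}{-125} \cdot \frac{1}{40961}} = - \frac{67899}{\frac{40285}{17 i \sqrt{165}} + 2 \left(-116\right) \left(- \frac{1}{125}\right) \frac{1}{40961}} = - \frac{67899}{40285 \left(- \frac{i \sqrt{165}}{2805}\right) + \frac{232}{125} \cdot \frac{1}{40961}} = - \frac{67899}{- \frac{8057 i \sqrt{165}}{561} + \frac{232}{5120125}} = - \frac{67899}{\frac{232}{5120125} - \frac{8057 i \sqrt{165}}{561}}$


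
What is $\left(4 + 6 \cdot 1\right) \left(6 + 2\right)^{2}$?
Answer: $640$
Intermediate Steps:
$\left(4 + 6 \cdot 1\right) \left(6 + 2\right)^{2} = \left(4 + 6\right) 8^{2} = 10 \cdot 64 = 640$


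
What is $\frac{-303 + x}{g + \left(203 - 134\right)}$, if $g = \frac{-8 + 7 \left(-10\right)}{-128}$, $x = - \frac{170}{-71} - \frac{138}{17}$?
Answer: $- \frac{23848256}{5377185} \approx -4.4351$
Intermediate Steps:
$x = - \frac{6908}{1207}$ ($x = \left(-170\right) \left(- \frac{1}{71}\right) - \frac{138}{17} = \frac{170}{71} - \frac{138}{17} = - \frac{6908}{1207} \approx -5.7233$)
$g = \frac{39}{64}$ ($g = \left(-8 - 70\right) \left(- \frac{1}{128}\right) = \left(-78\right) \left(- \frac{1}{128}\right) = \frac{39}{64} \approx 0.60938$)
$\frac{-303 + x}{g + \left(203 - 134\right)} = \frac{-303 - \frac{6908}{1207}}{\frac{39}{64} + \left(203 - 134\right)} = - \frac{372629}{1207 \left(\frac{39}{64} + \left(203 - 134\right)\right)} = - \frac{372629}{1207 \left(\frac{39}{64} + 69\right)} = - \frac{372629}{1207 \cdot \frac{4455}{64}} = \left(- \frac{372629}{1207}\right) \frac{64}{4455} = - \frac{23848256}{5377185}$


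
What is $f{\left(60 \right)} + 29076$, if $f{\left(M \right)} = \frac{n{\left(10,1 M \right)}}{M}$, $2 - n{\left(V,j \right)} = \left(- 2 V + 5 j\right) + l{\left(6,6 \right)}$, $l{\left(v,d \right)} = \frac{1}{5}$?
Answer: $\frac{8721409}{300} \approx 29071.0$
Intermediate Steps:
$l{\left(v,d \right)} = \frac{1}{5}$
$n{\left(V,j \right)} = \frac{9}{5} - 5 j + 2 V$ ($n{\left(V,j \right)} = 2 - \left(\left(- 2 V + 5 j\right) + \frac{1}{5}\right) = 2 - \left(\frac{1}{5} - 2 V + 5 j\right) = \frac{9}{5} - 5 j + 2 V$)
$f{\left(M \right)} = \frac{\frac{109}{5} - 5 M}{M}$ ($f{\left(M \right)} = \frac{\frac{9}{5} - 5 \cdot 1 M + 2 \cdot 10}{M} = \frac{\frac{9}{5} - 5 M + 20}{M} = \frac{\frac{109}{5} - 5 M}{M}$)
$f{\left(60 \right)} + 29076 = \left(-5 + \frac{109}{5 \cdot 60}\right) + 29076 = \left(-5 + \frac{109}{5} \cdot \frac{1}{60}\right) + 29076 = \left(-5 + \frac{109}{300}\right) + 29076 = - \frac{1391}{300} + 29076 = \frac{8721409}{300}$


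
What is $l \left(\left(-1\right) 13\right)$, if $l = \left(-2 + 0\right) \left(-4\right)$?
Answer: $-104$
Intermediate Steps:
$l = 8$ ($l = \left(-2\right) \left(-4\right) = 8$)
$l \left(\left(-1\right) 13\right) = 8 \left(\left(-1\right) 13\right) = 8 \left(-13\right) = -104$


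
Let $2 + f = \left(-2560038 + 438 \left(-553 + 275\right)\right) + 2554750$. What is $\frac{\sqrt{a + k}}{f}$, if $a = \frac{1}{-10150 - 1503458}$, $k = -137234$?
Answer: $- \frac{i \sqrt{78601088372263746}}{96154975416} \approx - 0.0029157 i$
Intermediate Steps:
$a = - \frac{1}{1513608}$ ($a = \frac{1}{-1513608} = - \frac{1}{1513608} \approx -6.6067 \cdot 10^{-7}$)
$f = -127054$ ($f = -2 + \left(\left(-2560038 + 438 \left(-553 + 275\right)\right) + 2554750\right) = -2 + \left(\left(-2560038 + 438 \left(-278\right)\right) + 2554750\right) = -2 + \left(\left(-2560038 - 121764\right) + 2554750\right) = -2 + \left(-2681802 + 2554750\right) = -2 - 127052 = -127054$)
$\frac{\sqrt{a + k}}{f} = \frac{\sqrt{- \frac{1}{1513608} - 137234}}{-127054} = \sqrt{- \frac{207718480273}{1513608}} \left(- \frac{1}{127054}\right) = \frac{i \sqrt{78601088372263746}}{756804} \left(- \frac{1}{127054}\right) = - \frac{i \sqrt{78601088372263746}}{96154975416}$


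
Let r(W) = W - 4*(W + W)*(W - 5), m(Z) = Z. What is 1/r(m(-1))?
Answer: -1/49 ≈ -0.020408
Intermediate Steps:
r(W) = W - 8*W*(-5 + W) (r(W) = W - 4*2*W*(-5 + W) = W - 8*W*(-5 + W))
1/r(m(-1)) = 1/(-(41 - 8*(-1))) = 1/(-(41 + 8)) = 1/(-1*49) = 1/(-49) = -1/49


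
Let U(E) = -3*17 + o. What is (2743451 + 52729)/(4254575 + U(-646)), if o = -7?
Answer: 2796180/4254517 ≈ 0.65723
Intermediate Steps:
U(E) = -58 (U(E) = -3*17 - 7 = -51 - 7 = -58)
(2743451 + 52729)/(4254575 + U(-646)) = (2743451 + 52729)/(4254575 - 58) = 2796180/4254517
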